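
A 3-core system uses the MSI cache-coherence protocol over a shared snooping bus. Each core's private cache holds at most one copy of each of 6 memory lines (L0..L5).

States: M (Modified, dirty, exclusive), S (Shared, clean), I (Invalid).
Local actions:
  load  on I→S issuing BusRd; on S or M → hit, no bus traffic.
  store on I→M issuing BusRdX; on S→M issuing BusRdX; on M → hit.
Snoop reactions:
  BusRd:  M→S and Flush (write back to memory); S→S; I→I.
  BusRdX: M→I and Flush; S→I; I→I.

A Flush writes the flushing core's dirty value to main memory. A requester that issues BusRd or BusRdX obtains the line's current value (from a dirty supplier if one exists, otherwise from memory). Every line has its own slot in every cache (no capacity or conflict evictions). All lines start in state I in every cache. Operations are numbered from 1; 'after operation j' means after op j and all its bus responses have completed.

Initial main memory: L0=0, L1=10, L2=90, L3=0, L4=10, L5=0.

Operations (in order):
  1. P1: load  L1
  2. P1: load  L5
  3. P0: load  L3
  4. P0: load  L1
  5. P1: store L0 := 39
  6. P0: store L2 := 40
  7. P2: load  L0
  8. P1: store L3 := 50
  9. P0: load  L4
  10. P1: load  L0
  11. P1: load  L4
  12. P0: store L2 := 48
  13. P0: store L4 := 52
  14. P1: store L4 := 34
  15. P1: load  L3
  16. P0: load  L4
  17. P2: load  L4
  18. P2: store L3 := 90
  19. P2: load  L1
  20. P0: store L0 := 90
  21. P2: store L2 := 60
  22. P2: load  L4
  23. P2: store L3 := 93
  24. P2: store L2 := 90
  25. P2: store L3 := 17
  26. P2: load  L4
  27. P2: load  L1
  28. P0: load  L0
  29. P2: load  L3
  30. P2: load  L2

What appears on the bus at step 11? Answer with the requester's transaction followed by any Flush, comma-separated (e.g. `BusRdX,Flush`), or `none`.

1. P1: load  L1  bus=[BusRd]  L1: P0=I P1=S P2=I  mem[L1]=10
2. P1: load  L5  bus=[BusRd]  L5: P0=I P1=S P2=I  mem[L5]=0
3. P0: load  L3  bus=[BusRd]  L3: P0=S P1=I P2=I  mem[L3]=0
4. P0: load  L1  bus=[BusRd]  L1: P0=S P1=S P2=I  mem[L1]=10
5. P1: store L0 := 39  bus=[BusRdX]  L0: P0=I P1=M P2=I  mem[L0]=0
6. P0: store L2 := 40  bus=[BusRdX]  L2: P0=M P1=I P2=I  mem[L2]=90
7. P2: load  L0  bus=[BusRd,Flush]  L0: P0=I P1=S P2=S  mem[L0]=39
8. P1: store L3 := 50  bus=[BusRdX]  L3: P0=I P1=M P2=I  mem[L3]=0
9. P0: load  L4  bus=[BusRd]  L4: P0=S P1=I P2=I  mem[L4]=10
10. P1: load  L0  bus=[-]  L0: P0=I P1=S P2=S  mem[L0]=39
11. P1: load  L4  bus=[BusRd]  L4: P0=S P1=S P2=I  mem[L4]=10
12. P0: store L2 := 48  bus=[-]  L2: P0=M P1=I P2=I  mem[L2]=90
13. P0: store L4 := 52  bus=[BusRdX]  L4: P0=M P1=I P2=I  mem[L4]=10
14. P1: store L4 := 34  bus=[BusRdX,Flush]  L4: P0=I P1=M P2=I  mem[L4]=52
15. P1: load  L3  bus=[-]  L3: P0=I P1=M P2=I  mem[L3]=0
16. P0: load  L4  bus=[BusRd,Flush]  L4: P0=S P1=S P2=I  mem[L4]=34
17. P2: load  L4  bus=[BusRd]  L4: P0=S P1=S P2=S  mem[L4]=34
18. P2: store L3 := 90  bus=[BusRdX,Flush]  L3: P0=I P1=I P2=M  mem[L3]=50
19. P2: load  L1  bus=[BusRd]  L1: P0=S P1=S P2=S  mem[L1]=10
20. P0: store L0 := 90  bus=[BusRdX]  L0: P0=M P1=I P2=I  mem[L0]=39
21. P2: store L2 := 60  bus=[BusRdX,Flush]  L2: P0=I P1=I P2=M  mem[L2]=48
22. P2: load  L4  bus=[-]  L4: P0=S P1=S P2=S  mem[L4]=34
23. P2: store L3 := 93  bus=[-]  L3: P0=I P1=I P2=M  mem[L3]=50
24. P2: store L2 := 90  bus=[-]  L2: P0=I P1=I P2=M  mem[L2]=48
25. P2: store L3 := 17  bus=[-]  L3: P0=I P1=I P2=M  mem[L3]=50
26. P2: load  L4  bus=[-]  L4: P0=S P1=S P2=S  mem[L4]=34
27. P2: load  L1  bus=[-]  L1: P0=S P1=S P2=S  mem[L1]=10
28. P0: load  L0  bus=[-]  L0: P0=M P1=I P2=I  mem[L0]=39
29. P2: load  L3  bus=[-]  L3: P0=I P1=I P2=M  mem[L3]=50
30. P2: load  L2  bus=[-]  L2: P0=I P1=I P2=M  mem[L2]=48

bus = BusRd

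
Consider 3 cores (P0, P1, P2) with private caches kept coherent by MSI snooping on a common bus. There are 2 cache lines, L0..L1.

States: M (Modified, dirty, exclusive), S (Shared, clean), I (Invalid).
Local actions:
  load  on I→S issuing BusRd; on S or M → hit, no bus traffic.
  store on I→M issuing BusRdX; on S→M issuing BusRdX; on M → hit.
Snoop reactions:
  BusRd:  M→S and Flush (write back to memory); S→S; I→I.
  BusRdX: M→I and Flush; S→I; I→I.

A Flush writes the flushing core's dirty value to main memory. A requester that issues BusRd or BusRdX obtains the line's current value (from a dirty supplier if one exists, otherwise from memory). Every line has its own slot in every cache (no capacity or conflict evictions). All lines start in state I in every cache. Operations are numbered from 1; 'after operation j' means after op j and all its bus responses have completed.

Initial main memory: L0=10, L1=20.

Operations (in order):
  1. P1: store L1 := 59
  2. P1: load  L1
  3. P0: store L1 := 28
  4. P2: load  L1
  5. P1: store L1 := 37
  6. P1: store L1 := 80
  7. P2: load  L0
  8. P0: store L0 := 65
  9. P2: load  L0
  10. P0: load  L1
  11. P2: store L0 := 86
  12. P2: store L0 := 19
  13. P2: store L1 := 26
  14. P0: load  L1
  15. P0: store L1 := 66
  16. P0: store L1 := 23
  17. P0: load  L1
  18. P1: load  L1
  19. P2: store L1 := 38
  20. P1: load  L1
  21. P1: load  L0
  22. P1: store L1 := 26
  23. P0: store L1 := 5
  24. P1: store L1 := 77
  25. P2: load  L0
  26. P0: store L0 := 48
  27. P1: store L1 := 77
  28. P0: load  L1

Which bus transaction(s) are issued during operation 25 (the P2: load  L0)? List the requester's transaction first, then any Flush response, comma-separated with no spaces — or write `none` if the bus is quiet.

bus = none

1. P1: store L1 := 59  bus=[BusRdX]  L1: P0=I P1=M P2=I  mem[L1]=20
2. P1: load  L1  bus=[-]  L1: P0=I P1=M P2=I  mem[L1]=20
3. P0: store L1 := 28  bus=[BusRdX,Flush]  L1: P0=M P1=I P2=I  mem[L1]=59
4. P2: load  L1  bus=[BusRd,Flush]  L1: P0=S P1=I P2=S  mem[L1]=28
5. P1: store L1 := 37  bus=[BusRdX]  L1: P0=I P1=M P2=I  mem[L1]=28
6. P1: store L1 := 80  bus=[-]  L1: P0=I P1=M P2=I  mem[L1]=28
7. P2: load  L0  bus=[BusRd]  L0: P0=I P1=I P2=S  mem[L0]=10
8. P0: store L0 := 65  bus=[BusRdX]  L0: P0=M P1=I P2=I  mem[L0]=10
9. P2: load  L0  bus=[BusRd,Flush]  L0: P0=S P1=I P2=S  mem[L0]=65
10. P0: load  L1  bus=[BusRd,Flush]  L1: P0=S P1=S P2=I  mem[L1]=80
11. P2: store L0 := 86  bus=[BusRdX]  L0: P0=I P1=I P2=M  mem[L0]=65
12. P2: store L0 := 19  bus=[-]  L0: P0=I P1=I P2=M  mem[L0]=65
13. P2: store L1 := 26  bus=[BusRdX]  L1: P0=I P1=I P2=M  mem[L1]=80
14. P0: load  L1  bus=[BusRd,Flush]  L1: P0=S P1=I P2=S  mem[L1]=26
15. P0: store L1 := 66  bus=[BusRdX]  L1: P0=M P1=I P2=I  mem[L1]=26
16. P0: store L1 := 23  bus=[-]  L1: P0=M P1=I P2=I  mem[L1]=26
17. P0: load  L1  bus=[-]  L1: P0=M P1=I P2=I  mem[L1]=26
18. P1: load  L1  bus=[BusRd,Flush]  L1: P0=S P1=S P2=I  mem[L1]=23
19. P2: store L1 := 38  bus=[BusRdX]  L1: P0=I P1=I P2=M  mem[L1]=23
20. P1: load  L1  bus=[BusRd,Flush]  L1: P0=I P1=S P2=S  mem[L1]=38
21. P1: load  L0  bus=[BusRd,Flush]  L0: P0=I P1=S P2=S  mem[L0]=19
22. P1: store L1 := 26  bus=[BusRdX]  L1: P0=I P1=M P2=I  mem[L1]=38
23. P0: store L1 := 5  bus=[BusRdX,Flush]  L1: P0=M P1=I P2=I  mem[L1]=26
24. P1: store L1 := 77  bus=[BusRdX,Flush]  L1: P0=I P1=M P2=I  mem[L1]=5
25. P2: load  L0  bus=[-]  L0: P0=I P1=S P2=S  mem[L0]=19
26. P0: store L0 := 48  bus=[BusRdX]  L0: P0=M P1=I P2=I  mem[L0]=19
27. P1: store L1 := 77  bus=[-]  L1: P0=I P1=M P2=I  mem[L1]=5
28. P0: load  L1  bus=[BusRd,Flush]  L1: P0=S P1=S P2=I  mem[L1]=77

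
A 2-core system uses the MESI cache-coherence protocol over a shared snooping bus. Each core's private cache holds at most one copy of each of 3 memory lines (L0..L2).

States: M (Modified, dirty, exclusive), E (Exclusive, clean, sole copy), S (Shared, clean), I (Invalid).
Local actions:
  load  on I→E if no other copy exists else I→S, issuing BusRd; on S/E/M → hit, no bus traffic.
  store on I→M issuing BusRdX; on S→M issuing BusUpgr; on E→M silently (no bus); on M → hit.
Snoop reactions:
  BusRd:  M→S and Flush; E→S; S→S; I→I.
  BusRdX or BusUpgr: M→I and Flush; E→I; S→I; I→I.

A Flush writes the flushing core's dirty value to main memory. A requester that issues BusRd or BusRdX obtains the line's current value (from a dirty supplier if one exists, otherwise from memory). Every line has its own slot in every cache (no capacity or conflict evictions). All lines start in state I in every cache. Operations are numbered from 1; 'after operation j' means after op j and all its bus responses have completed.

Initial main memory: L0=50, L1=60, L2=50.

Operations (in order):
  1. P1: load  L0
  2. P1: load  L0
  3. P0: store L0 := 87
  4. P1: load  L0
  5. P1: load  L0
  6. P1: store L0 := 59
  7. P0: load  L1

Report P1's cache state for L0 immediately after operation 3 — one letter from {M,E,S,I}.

[1] P1: load  L0 | P0:I, P1:E(50) | bus: BusRd
[2] P1: load  L0 | P0:I, P1:E(50) | bus: none
[3] P0: store L0 := 87 | P0:M(87), P1:I | bus: BusRdX
[4] P1: load  L0 | P0:S(87), P1:S(87) | bus: BusRd,Flush
[5] P1: load  L0 | P0:S(87), P1:S(87) | bus: none
[6] P1: store L0 := 59 | P0:I, P1:M(59) | bus: BusUpgr
[7] P0: load  L1 | P0:E(60), P1:I | bus: BusRd

state = I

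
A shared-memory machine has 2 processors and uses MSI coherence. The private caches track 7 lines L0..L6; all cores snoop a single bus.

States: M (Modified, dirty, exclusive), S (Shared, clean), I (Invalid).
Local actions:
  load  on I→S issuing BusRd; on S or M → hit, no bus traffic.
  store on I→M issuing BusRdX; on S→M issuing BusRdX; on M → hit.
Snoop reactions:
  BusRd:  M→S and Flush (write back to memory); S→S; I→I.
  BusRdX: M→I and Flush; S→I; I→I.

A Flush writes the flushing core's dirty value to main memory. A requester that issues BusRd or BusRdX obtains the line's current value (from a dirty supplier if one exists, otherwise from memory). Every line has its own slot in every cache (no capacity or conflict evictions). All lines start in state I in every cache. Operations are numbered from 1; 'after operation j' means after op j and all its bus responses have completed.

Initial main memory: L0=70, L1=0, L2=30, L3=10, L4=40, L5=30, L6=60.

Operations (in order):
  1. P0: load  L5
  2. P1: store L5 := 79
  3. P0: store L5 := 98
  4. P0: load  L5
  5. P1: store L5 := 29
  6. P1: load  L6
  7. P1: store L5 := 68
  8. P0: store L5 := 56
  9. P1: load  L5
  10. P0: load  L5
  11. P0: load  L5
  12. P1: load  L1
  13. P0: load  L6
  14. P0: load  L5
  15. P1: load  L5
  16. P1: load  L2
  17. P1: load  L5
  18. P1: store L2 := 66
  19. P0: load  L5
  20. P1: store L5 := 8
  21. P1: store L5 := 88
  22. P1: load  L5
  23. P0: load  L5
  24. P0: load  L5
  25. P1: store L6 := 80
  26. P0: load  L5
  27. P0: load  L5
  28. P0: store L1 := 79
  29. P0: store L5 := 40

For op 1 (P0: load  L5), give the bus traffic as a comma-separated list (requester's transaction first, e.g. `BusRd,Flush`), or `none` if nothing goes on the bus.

bus = BusRd

[1] P0: load  L5 | P0:S(30), P1:I | bus: BusRd
[2] P1: store L5 := 79 | P0:I, P1:M(79) | bus: BusRdX
[3] P0: store L5 := 98 | P0:M(98), P1:I | bus: BusRdX,Flush
[4] P0: load  L5 | P0:M(98), P1:I | bus: none
[5] P1: store L5 := 29 | P0:I, P1:M(29) | bus: BusRdX,Flush
[6] P1: load  L6 | P0:I, P1:S(60) | bus: BusRd
[7] P1: store L5 := 68 | P0:I, P1:M(68) | bus: none
[8] P0: store L5 := 56 | P0:M(56), P1:I | bus: BusRdX,Flush
[9] P1: load  L5 | P0:S(56), P1:S(56) | bus: BusRd,Flush
[10] P0: load  L5 | P0:S(56), P1:S(56) | bus: none
[11] P0: load  L5 | P0:S(56), P1:S(56) | bus: none
[12] P1: load  L1 | P0:I, P1:S(0) | bus: BusRd
[13] P0: load  L6 | P0:S(60), P1:S(60) | bus: BusRd
[14] P0: load  L5 | P0:S(56), P1:S(56) | bus: none
[15] P1: load  L5 | P0:S(56), P1:S(56) | bus: none
[16] P1: load  L2 | P0:I, P1:S(30) | bus: BusRd
[17] P1: load  L5 | P0:S(56), P1:S(56) | bus: none
[18] P1: store L2 := 66 | P0:I, P1:M(66) | bus: BusRdX
[19] P0: load  L5 | P0:S(56), P1:S(56) | bus: none
[20] P1: store L5 := 8 | P0:I, P1:M(8) | bus: BusRdX
[21] P1: store L5 := 88 | P0:I, P1:M(88) | bus: none
[22] P1: load  L5 | P0:I, P1:M(88) | bus: none
[23] P0: load  L5 | P0:S(88), P1:S(88) | bus: BusRd,Flush
[24] P0: load  L5 | P0:S(88), P1:S(88) | bus: none
[25] P1: store L6 := 80 | P0:I, P1:M(80) | bus: BusRdX
[26] P0: load  L5 | P0:S(88), P1:S(88) | bus: none
[27] P0: load  L5 | P0:S(88), P1:S(88) | bus: none
[28] P0: store L1 := 79 | P0:M(79), P1:I | bus: BusRdX
[29] P0: store L5 := 40 | P0:M(40), P1:I | bus: BusRdX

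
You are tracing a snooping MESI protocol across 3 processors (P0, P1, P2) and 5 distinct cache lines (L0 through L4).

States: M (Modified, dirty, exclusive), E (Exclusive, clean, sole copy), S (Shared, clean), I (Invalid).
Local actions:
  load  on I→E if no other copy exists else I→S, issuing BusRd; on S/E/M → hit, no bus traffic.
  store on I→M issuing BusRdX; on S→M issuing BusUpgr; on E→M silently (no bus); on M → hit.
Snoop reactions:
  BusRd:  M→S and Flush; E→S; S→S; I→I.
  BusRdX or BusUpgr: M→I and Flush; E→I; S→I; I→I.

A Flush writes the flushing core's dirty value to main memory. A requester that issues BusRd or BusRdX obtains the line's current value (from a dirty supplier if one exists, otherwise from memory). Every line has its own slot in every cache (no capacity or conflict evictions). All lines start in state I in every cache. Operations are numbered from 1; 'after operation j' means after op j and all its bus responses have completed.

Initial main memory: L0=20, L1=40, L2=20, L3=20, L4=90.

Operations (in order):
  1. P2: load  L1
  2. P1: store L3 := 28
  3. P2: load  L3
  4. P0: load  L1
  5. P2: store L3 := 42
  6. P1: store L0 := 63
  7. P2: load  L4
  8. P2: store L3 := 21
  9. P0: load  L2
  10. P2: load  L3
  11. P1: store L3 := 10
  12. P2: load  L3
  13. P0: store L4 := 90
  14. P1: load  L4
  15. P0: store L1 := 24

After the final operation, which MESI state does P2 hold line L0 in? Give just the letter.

state = I

  op1 P2: load  L1 → I/I/E on L1; bus BusRd; mem=40
  op2 P1: store L3 := 28 → I/M/I on L3; bus BusRdX; mem=20
  op3 P2: load  L3 → I/S/S on L3; bus BusRd Flush; mem=28
  op4 P0: load  L1 → S/I/S on L1; bus BusRd; mem=40
  op5 P2: store L3 := 42 → I/I/M on L3; bus BusUpgr; mem=28
  op6 P1: store L0 := 63 → I/M/I on L0; bus BusRdX; mem=20
  op7 P2: load  L4 → I/I/E on L4; bus BusRd; mem=90
  op8 P2: store L3 := 21 → I/I/M on L3; bus (none); mem=28
  op9 P0: load  L2 → E/I/I on L2; bus BusRd; mem=20
  op10 P2: load  L3 → I/I/M on L3; bus (none); mem=28
  op11 P1: store L3 := 10 → I/M/I on L3; bus BusRdX Flush; mem=21
  op12 P2: load  L3 → I/S/S on L3; bus BusRd Flush; mem=10
  op13 P0: store L4 := 90 → M/I/I on L4; bus BusRdX; mem=90
  op14 P1: load  L4 → S/S/I on L4; bus BusRd Flush; mem=90
  op15 P0: store L1 := 24 → M/I/I on L1; bus BusUpgr; mem=40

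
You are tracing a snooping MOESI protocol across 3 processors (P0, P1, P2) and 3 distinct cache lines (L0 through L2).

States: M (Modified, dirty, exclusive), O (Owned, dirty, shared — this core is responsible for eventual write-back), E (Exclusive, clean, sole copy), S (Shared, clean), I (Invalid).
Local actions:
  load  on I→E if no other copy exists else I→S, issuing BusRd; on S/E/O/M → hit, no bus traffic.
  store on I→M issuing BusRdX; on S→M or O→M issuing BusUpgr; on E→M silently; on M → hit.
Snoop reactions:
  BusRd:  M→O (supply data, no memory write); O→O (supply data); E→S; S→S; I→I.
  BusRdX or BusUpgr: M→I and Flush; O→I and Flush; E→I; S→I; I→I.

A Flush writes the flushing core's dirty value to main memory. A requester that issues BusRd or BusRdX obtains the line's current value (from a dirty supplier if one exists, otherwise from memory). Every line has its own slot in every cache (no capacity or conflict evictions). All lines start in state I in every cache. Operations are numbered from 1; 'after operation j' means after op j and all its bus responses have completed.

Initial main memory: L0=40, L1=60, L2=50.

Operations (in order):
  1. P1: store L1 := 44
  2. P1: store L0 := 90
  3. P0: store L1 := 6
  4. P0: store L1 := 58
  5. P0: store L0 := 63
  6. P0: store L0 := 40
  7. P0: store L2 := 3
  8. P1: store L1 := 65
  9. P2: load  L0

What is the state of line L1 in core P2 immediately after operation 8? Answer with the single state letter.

state = I

1. P1: store L1 := 44  bus=[BusRdX]  L1: P0=I P1=M P2=I  mem[L1]=60
2. P1: store L0 := 90  bus=[BusRdX]  L0: P0=I P1=M P2=I  mem[L0]=40
3. P0: store L1 := 6  bus=[BusRdX,Flush]  L1: P0=M P1=I P2=I  mem[L1]=44
4. P0: store L1 := 58  bus=[-]  L1: P0=M P1=I P2=I  mem[L1]=44
5. P0: store L0 := 63  bus=[BusRdX,Flush]  L0: P0=M P1=I P2=I  mem[L0]=90
6. P0: store L0 := 40  bus=[-]  L0: P0=M P1=I P2=I  mem[L0]=90
7. P0: store L2 := 3  bus=[BusRdX]  L2: P0=M P1=I P2=I  mem[L2]=50
8. P1: store L1 := 65  bus=[BusRdX,Flush]  L1: P0=I P1=M P2=I  mem[L1]=58
9. P2: load  L0  bus=[BusRd]  L0: P0=O P1=I P2=S  mem[L0]=90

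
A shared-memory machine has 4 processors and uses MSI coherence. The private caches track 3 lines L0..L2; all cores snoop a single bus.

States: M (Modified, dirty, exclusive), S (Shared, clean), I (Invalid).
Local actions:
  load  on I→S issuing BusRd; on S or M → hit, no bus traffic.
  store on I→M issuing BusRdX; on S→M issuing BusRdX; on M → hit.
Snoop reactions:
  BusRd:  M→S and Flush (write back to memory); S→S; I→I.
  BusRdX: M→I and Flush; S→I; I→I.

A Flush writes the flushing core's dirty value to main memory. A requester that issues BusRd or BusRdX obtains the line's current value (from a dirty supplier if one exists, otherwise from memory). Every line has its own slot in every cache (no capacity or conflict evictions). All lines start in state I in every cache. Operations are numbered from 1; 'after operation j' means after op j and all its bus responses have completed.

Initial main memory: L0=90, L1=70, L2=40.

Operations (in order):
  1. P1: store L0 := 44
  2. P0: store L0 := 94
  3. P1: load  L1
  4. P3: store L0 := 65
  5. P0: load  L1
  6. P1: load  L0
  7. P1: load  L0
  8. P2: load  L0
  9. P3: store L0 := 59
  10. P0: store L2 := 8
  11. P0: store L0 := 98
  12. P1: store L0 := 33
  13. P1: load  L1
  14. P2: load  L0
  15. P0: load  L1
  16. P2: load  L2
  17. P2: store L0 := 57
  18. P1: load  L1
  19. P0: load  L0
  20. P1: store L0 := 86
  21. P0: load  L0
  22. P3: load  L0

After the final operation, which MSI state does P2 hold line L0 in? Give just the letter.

  op1 P1: store L0 := 44 → I/M/I/I on L0; bus BusRdX; mem=90
  op2 P0: store L0 := 94 → M/I/I/I on L0; bus BusRdX Flush; mem=44
  op3 P1: load  L1 → I/S/I/I on L1; bus BusRd; mem=70
  op4 P3: store L0 := 65 → I/I/I/M on L0; bus BusRdX Flush; mem=94
  op5 P0: load  L1 → S/S/I/I on L1; bus BusRd; mem=70
  op6 P1: load  L0 → I/S/I/S on L0; bus BusRd Flush; mem=65
  op7 P1: load  L0 → I/S/I/S on L0; bus (none); mem=65
  op8 P2: load  L0 → I/S/S/S on L0; bus BusRd; mem=65
  op9 P3: store L0 := 59 → I/I/I/M on L0; bus BusRdX; mem=65
  op10 P0: store L2 := 8 → M/I/I/I on L2; bus BusRdX; mem=40
  op11 P0: store L0 := 98 → M/I/I/I on L0; bus BusRdX Flush; mem=59
  op12 P1: store L0 := 33 → I/M/I/I on L0; bus BusRdX Flush; mem=98
  op13 P1: load  L1 → S/S/I/I on L1; bus (none); mem=70
  op14 P2: load  L0 → I/S/S/I on L0; bus BusRd Flush; mem=33
  op15 P0: load  L1 → S/S/I/I on L1; bus (none); mem=70
  op16 P2: load  L2 → S/I/S/I on L2; bus BusRd Flush; mem=8
  op17 P2: store L0 := 57 → I/I/M/I on L0; bus BusRdX; mem=33
  op18 P1: load  L1 → S/S/I/I on L1; bus (none); mem=70
  op19 P0: load  L0 → S/I/S/I on L0; bus BusRd Flush; mem=57
  op20 P1: store L0 := 86 → I/M/I/I on L0; bus BusRdX; mem=57
  op21 P0: load  L0 → S/S/I/I on L0; bus BusRd Flush; mem=86
  op22 P3: load  L0 → S/S/I/S on L0; bus BusRd; mem=86

state = I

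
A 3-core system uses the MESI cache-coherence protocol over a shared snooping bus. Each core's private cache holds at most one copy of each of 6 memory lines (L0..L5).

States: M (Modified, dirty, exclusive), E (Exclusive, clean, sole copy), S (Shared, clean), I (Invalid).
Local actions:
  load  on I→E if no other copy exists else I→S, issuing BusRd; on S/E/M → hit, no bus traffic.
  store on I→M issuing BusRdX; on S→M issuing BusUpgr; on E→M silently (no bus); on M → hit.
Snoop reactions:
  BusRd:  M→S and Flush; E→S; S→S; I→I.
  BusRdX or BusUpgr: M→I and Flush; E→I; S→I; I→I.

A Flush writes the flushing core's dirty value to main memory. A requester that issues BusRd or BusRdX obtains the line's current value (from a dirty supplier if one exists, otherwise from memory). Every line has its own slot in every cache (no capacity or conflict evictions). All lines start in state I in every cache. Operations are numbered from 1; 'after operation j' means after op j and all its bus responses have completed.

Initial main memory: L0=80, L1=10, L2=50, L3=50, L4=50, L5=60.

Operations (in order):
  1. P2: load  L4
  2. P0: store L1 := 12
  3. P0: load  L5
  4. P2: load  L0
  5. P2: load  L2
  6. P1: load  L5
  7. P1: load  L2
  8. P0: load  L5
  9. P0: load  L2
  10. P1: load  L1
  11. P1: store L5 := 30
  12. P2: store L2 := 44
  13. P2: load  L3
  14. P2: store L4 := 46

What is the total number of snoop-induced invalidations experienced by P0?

invalidations = 2

[1] P2: load  L4 | P0:I, P1:I, P2:E(50) | bus: BusRd
[2] P0: store L1 := 12 | P0:M(12), P1:I, P2:I | bus: BusRdX
[3] P0: load  L5 | P0:E(60), P1:I, P2:I | bus: BusRd
[4] P2: load  L0 | P0:I, P1:I, P2:E(80) | bus: BusRd
[5] P2: load  L2 | P0:I, P1:I, P2:E(50) | bus: BusRd
[6] P1: load  L5 | P0:S(60), P1:S(60), P2:I | bus: BusRd
[7] P1: load  L2 | P0:I, P1:S(50), P2:S(50) | bus: BusRd
[8] P0: load  L5 | P0:S(60), P1:S(60), P2:I | bus: none
[9] P0: load  L2 | P0:S(50), P1:S(50), P2:S(50) | bus: BusRd
[10] P1: load  L1 | P0:S(12), P1:S(12), P2:I | bus: BusRd,Flush
[11] P1: store L5 := 30 | P0:I, P1:M(30), P2:I | bus: BusUpgr
[12] P2: store L2 := 44 | P0:I, P1:I, P2:M(44) | bus: BusUpgr
[13] P2: load  L3 | P0:I, P1:I, P2:E(50) | bus: BusRd
[14] P2: store L4 := 46 | P0:I, P1:I, P2:M(46) | bus: none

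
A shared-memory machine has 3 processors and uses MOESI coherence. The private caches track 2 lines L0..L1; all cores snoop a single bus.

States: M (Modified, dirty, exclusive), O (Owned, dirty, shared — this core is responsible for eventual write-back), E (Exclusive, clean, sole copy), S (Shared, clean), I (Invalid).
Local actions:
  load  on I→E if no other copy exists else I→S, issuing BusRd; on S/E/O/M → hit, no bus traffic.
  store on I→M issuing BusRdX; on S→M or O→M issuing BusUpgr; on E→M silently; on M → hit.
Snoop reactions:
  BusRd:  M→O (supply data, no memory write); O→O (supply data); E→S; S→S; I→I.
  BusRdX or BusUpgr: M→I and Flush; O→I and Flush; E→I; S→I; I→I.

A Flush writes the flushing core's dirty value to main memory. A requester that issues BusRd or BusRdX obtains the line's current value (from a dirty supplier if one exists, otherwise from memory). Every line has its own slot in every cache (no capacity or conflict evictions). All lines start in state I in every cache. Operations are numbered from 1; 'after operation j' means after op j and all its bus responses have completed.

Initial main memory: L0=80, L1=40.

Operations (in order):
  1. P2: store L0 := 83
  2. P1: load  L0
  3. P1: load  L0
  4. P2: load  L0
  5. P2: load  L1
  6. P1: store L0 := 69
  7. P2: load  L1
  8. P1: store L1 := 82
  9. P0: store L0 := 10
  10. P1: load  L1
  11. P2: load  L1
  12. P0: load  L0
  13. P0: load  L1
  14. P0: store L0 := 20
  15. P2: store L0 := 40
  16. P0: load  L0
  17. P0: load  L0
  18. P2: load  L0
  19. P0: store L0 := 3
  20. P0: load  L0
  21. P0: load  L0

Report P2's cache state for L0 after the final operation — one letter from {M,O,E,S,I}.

1. P2: store L0 := 83  bus=[BusRdX]  L0: P0=I P1=I P2=M  mem[L0]=80
2. P1: load  L0  bus=[BusRd]  L0: P0=I P1=S P2=O  mem[L0]=80
3. P1: load  L0  bus=[-]  L0: P0=I P1=S P2=O  mem[L0]=80
4. P2: load  L0  bus=[-]  L0: P0=I P1=S P2=O  mem[L0]=80
5. P2: load  L1  bus=[BusRd]  L1: P0=I P1=I P2=E  mem[L1]=40
6. P1: store L0 := 69  bus=[BusUpgr,Flush]  L0: P0=I P1=M P2=I  mem[L0]=83
7. P2: load  L1  bus=[-]  L1: P0=I P1=I P2=E  mem[L1]=40
8. P1: store L1 := 82  bus=[BusRdX]  L1: P0=I P1=M P2=I  mem[L1]=40
9. P0: store L0 := 10  bus=[BusRdX,Flush]  L0: P0=M P1=I P2=I  mem[L0]=69
10. P1: load  L1  bus=[-]  L1: P0=I P1=M P2=I  mem[L1]=40
11. P2: load  L1  bus=[BusRd]  L1: P0=I P1=O P2=S  mem[L1]=40
12. P0: load  L0  bus=[-]  L0: P0=M P1=I P2=I  mem[L0]=69
13. P0: load  L1  bus=[BusRd]  L1: P0=S P1=O P2=S  mem[L1]=40
14. P0: store L0 := 20  bus=[-]  L0: P0=M P1=I P2=I  mem[L0]=69
15. P2: store L0 := 40  bus=[BusRdX,Flush]  L0: P0=I P1=I P2=M  mem[L0]=20
16. P0: load  L0  bus=[BusRd]  L0: P0=S P1=I P2=O  mem[L0]=20
17. P0: load  L0  bus=[-]  L0: P0=S P1=I P2=O  mem[L0]=20
18. P2: load  L0  bus=[-]  L0: P0=S P1=I P2=O  mem[L0]=20
19. P0: store L0 := 3  bus=[BusUpgr,Flush]  L0: P0=M P1=I P2=I  mem[L0]=40
20. P0: load  L0  bus=[-]  L0: P0=M P1=I P2=I  mem[L0]=40
21. P0: load  L0  bus=[-]  L0: P0=M P1=I P2=I  mem[L0]=40

state = I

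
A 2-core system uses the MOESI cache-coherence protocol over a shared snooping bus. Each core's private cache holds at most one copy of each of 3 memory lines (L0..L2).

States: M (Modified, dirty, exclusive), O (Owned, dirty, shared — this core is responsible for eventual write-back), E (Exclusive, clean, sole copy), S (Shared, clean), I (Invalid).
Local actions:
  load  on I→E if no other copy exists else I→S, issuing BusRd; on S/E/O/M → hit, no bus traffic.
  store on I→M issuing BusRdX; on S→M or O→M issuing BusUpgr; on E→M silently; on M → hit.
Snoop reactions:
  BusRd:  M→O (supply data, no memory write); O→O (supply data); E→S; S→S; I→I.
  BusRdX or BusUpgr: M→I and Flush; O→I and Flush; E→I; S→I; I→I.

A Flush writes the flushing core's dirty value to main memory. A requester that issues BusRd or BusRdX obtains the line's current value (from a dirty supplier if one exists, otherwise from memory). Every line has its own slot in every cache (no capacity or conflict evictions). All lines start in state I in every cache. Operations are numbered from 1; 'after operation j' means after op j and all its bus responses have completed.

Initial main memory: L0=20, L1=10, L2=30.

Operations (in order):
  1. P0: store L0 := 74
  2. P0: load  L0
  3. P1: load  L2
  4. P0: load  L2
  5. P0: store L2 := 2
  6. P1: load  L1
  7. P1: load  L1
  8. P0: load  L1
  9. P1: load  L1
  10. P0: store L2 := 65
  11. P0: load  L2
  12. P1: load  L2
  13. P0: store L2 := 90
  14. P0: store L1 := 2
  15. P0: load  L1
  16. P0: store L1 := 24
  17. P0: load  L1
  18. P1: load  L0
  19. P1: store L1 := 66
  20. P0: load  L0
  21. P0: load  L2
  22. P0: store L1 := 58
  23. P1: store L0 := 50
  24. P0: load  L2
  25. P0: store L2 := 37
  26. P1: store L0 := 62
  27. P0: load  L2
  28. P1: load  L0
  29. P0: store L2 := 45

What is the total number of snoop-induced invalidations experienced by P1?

invalidations = 4

step 1: P0: store L0 := 74  ⟶  MI  (L0)  txn=BusRdX  M[L0]=20
step 2: P0: load  L0  ⟶  MI  (L0)  txn=∅  M[L0]=20
step 3: P1: load  L2  ⟶  IE  (L2)  txn=BusRd  M[L2]=30
step 4: P0: load  L2  ⟶  SS  (L2)  txn=BusRd  M[L2]=30
step 5: P0: store L2 := 2  ⟶  MI  (L2)  txn=BusUpgr  M[L2]=30
step 6: P1: load  L1  ⟶  IE  (L1)  txn=BusRd  M[L1]=10
step 7: P1: load  L1  ⟶  IE  (L1)  txn=∅  M[L1]=10
step 8: P0: load  L1  ⟶  SS  (L1)  txn=BusRd  M[L1]=10
step 9: P1: load  L1  ⟶  SS  (L1)  txn=∅  M[L1]=10
step 10: P0: store L2 := 65  ⟶  MI  (L2)  txn=∅  M[L2]=30
step 11: P0: load  L2  ⟶  MI  (L2)  txn=∅  M[L2]=30
step 12: P1: load  L2  ⟶  OS  (L2)  txn=BusRd  M[L2]=30
step 13: P0: store L2 := 90  ⟶  MI  (L2)  txn=BusUpgr  M[L2]=30
step 14: P0: store L1 := 2  ⟶  MI  (L1)  txn=BusUpgr  M[L1]=10
step 15: P0: load  L1  ⟶  MI  (L1)  txn=∅  M[L1]=10
step 16: P0: store L1 := 24  ⟶  MI  (L1)  txn=∅  M[L1]=10
step 17: P0: load  L1  ⟶  MI  (L1)  txn=∅  M[L1]=10
step 18: P1: load  L0  ⟶  OS  (L0)  txn=BusRd  M[L0]=20
step 19: P1: store L1 := 66  ⟶  IM  (L1)  txn=BusRdX+Flush  M[L1]=24
step 20: P0: load  L0  ⟶  OS  (L0)  txn=∅  M[L0]=20
step 21: P0: load  L2  ⟶  MI  (L2)  txn=∅  M[L2]=30
step 22: P0: store L1 := 58  ⟶  MI  (L1)  txn=BusRdX+Flush  M[L1]=66
step 23: P1: store L0 := 50  ⟶  IM  (L0)  txn=BusUpgr+Flush  M[L0]=74
step 24: P0: load  L2  ⟶  MI  (L2)  txn=∅  M[L2]=30
step 25: P0: store L2 := 37  ⟶  MI  (L2)  txn=∅  M[L2]=30
step 26: P1: store L0 := 62  ⟶  IM  (L0)  txn=∅  M[L0]=74
step 27: P0: load  L2  ⟶  MI  (L2)  txn=∅  M[L2]=30
step 28: P1: load  L0  ⟶  IM  (L0)  txn=∅  M[L0]=74
step 29: P0: store L2 := 45  ⟶  MI  (L2)  txn=∅  M[L2]=30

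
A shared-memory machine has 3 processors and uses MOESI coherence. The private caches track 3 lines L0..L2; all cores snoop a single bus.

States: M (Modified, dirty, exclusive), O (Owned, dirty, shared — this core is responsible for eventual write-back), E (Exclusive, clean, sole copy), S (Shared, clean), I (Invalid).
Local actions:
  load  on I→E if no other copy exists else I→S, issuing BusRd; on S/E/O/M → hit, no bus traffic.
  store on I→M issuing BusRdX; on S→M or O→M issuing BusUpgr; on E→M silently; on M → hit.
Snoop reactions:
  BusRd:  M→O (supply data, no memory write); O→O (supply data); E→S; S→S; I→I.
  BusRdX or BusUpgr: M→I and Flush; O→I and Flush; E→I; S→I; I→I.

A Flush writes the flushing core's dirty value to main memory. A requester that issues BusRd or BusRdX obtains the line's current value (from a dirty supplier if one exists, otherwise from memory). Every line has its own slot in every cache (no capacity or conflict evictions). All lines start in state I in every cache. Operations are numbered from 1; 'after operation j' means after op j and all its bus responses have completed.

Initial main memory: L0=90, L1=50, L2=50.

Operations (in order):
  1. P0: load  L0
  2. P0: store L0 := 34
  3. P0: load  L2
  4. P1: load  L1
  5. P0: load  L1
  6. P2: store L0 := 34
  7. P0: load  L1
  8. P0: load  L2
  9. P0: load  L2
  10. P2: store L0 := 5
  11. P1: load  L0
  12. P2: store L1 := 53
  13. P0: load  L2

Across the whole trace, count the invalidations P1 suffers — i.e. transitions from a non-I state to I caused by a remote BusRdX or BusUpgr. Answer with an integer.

  op1 P0: load  L0 → E/I/I on L0; bus BusRd; mem=90
  op2 P0: store L0 := 34 → M/I/I on L0; bus (none); mem=90
  op3 P0: load  L2 → E/I/I on L2; bus BusRd; mem=50
  op4 P1: load  L1 → I/E/I on L1; bus BusRd; mem=50
  op5 P0: load  L1 → S/S/I on L1; bus BusRd; mem=50
  op6 P2: store L0 := 34 → I/I/M on L0; bus BusRdX Flush; mem=34
  op7 P0: load  L1 → S/S/I on L1; bus (none); mem=50
  op8 P0: load  L2 → E/I/I on L2; bus (none); mem=50
  op9 P0: load  L2 → E/I/I on L2; bus (none); mem=50
  op10 P2: store L0 := 5 → I/I/M on L0; bus (none); mem=34
  op11 P1: load  L0 → I/S/O on L0; bus BusRd; mem=34
  op12 P2: store L1 := 53 → I/I/M on L1; bus BusRdX; mem=50
  op13 P0: load  L2 → E/I/I on L2; bus (none); mem=50

invalidations = 1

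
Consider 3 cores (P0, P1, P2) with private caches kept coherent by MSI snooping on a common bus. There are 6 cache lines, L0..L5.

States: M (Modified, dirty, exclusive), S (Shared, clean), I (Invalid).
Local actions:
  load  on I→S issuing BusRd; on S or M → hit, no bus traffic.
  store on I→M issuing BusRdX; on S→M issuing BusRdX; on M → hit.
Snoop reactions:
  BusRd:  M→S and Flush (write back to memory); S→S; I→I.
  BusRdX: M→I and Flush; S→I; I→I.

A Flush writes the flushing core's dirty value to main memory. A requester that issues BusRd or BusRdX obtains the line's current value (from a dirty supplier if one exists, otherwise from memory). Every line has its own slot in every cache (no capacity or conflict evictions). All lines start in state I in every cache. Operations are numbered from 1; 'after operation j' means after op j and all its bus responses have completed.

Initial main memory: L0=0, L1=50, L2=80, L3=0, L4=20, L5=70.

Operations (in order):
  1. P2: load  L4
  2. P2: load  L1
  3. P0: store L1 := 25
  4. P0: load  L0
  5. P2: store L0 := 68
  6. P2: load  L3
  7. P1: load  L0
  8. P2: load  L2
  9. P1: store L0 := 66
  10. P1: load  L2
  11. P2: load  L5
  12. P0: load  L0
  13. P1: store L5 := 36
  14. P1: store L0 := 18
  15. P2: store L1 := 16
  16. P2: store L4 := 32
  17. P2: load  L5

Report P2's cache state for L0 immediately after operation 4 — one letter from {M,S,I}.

state = I

  op1 P2: load  L4 → I/I/S on L4; bus BusRd; mem=20
  op2 P2: load  L1 → I/I/S on L1; bus BusRd; mem=50
  op3 P0: store L1 := 25 → M/I/I on L1; bus BusRdX; mem=50
  op4 P0: load  L0 → S/I/I on L0; bus BusRd; mem=0
  op5 P2: store L0 := 68 → I/I/M on L0; bus BusRdX; mem=0
  op6 P2: load  L3 → I/I/S on L3; bus BusRd; mem=0
  op7 P1: load  L0 → I/S/S on L0; bus BusRd Flush; mem=68
  op8 P2: load  L2 → I/I/S on L2; bus BusRd; mem=80
  op9 P1: store L0 := 66 → I/M/I on L0; bus BusRdX; mem=68
  op10 P1: load  L2 → I/S/S on L2; bus BusRd; mem=80
  op11 P2: load  L5 → I/I/S on L5; bus BusRd; mem=70
  op12 P0: load  L0 → S/S/I on L0; bus BusRd Flush; mem=66
  op13 P1: store L5 := 36 → I/M/I on L5; bus BusRdX; mem=70
  op14 P1: store L0 := 18 → I/M/I on L0; bus BusRdX; mem=66
  op15 P2: store L1 := 16 → I/I/M on L1; bus BusRdX Flush; mem=25
  op16 P2: store L4 := 32 → I/I/M on L4; bus BusRdX; mem=20
  op17 P2: load  L5 → I/S/S on L5; bus BusRd Flush; mem=36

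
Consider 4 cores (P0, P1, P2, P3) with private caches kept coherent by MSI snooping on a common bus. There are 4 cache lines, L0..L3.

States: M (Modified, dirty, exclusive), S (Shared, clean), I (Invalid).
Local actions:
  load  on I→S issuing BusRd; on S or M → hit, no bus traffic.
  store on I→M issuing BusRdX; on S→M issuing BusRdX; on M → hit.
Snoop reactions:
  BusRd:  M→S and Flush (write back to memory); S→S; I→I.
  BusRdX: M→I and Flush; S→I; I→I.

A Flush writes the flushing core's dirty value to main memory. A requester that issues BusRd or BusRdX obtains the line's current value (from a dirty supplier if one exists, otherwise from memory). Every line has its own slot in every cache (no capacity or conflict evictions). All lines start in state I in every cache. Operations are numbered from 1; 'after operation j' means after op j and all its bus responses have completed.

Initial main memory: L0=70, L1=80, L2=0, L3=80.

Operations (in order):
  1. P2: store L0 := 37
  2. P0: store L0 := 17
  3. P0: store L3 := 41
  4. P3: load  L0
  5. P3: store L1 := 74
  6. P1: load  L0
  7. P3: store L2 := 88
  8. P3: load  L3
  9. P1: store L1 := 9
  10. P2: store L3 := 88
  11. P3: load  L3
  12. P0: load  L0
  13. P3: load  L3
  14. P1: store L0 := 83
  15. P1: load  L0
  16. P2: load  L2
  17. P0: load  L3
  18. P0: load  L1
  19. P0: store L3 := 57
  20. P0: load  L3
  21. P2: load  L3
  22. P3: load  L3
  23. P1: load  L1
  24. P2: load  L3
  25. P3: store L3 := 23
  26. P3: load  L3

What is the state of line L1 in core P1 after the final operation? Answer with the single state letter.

1. P2: store L0 := 37  bus=[BusRdX]  L0: P0=I P1=I P2=M P3=I  mem[L0]=70
2. P0: store L0 := 17  bus=[BusRdX,Flush]  L0: P0=M P1=I P2=I P3=I  mem[L0]=37
3. P0: store L3 := 41  bus=[BusRdX]  L3: P0=M P1=I P2=I P3=I  mem[L3]=80
4. P3: load  L0  bus=[BusRd,Flush]  L0: P0=S P1=I P2=I P3=S  mem[L0]=17
5. P3: store L1 := 74  bus=[BusRdX]  L1: P0=I P1=I P2=I P3=M  mem[L1]=80
6. P1: load  L0  bus=[BusRd]  L0: P0=S P1=S P2=I P3=S  mem[L0]=17
7. P3: store L2 := 88  bus=[BusRdX]  L2: P0=I P1=I P2=I P3=M  mem[L2]=0
8. P3: load  L3  bus=[BusRd,Flush]  L3: P0=S P1=I P2=I P3=S  mem[L3]=41
9. P1: store L1 := 9  bus=[BusRdX,Flush]  L1: P0=I P1=M P2=I P3=I  mem[L1]=74
10. P2: store L3 := 88  bus=[BusRdX]  L3: P0=I P1=I P2=M P3=I  mem[L3]=41
11. P3: load  L3  bus=[BusRd,Flush]  L3: P0=I P1=I P2=S P3=S  mem[L3]=88
12. P0: load  L0  bus=[-]  L0: P0=S P1=S P2=I P3=S  mem[L0]=17
13. P3: load  L3  bus=[-]  L3: P0=I P1=I P2=S P3=S  mem[L3]=88
14. P1: store L0 := 83  bus=[BusRdX]  L0: P0=I P1=M P2=I P3=I  mem[L0]=17
15. P1: load  L0  bus=[-]  L0: P0=I P1=M P2=I P3=I  mem[L0]=17
16. P2: load  L2  bus=[BusRd,Flush]  L2: P0=I P1=I P2=S P3=S  mem[L2]=88
17. P0: load  L3  bus=[BusRd]  L3: P0=S P1=I P2=S P3=S  mem[L3]=88
18. P0: load  L1  bus=[BusRd,Flush]  L1: P0=S P1=S P2=I P3=I  mem[L1]=9
19. P0: store L3 := 57  bus=[BusRdX]  L3: P0=M P1=I P2=I P3=I  mem[L3]=88
20. P0: load  L3  bus=[-]  L3: P0=M P1=I P2=I P3=I  mem[L3]=88
21. P2: load  L3  bus=[BusRd,Flush]  L3: P0=S P1=I P2=S P3=I  mem[L3]=57
22. P3: load  L3  bus=[BusRd]  L3: P0=S P1=I P2=S P3=S  mem[L3]=57
23. P1: load  L1  bus=[-]  L1: P0=S P1=S P2=I P3=I  mem[L1]=9
24. P2: load  L3  bus=[-]  L3: P0=S P1=I P2=S P3=S  mem[L3]=57
25. P3: store L3 := 23  bus=[BusRdX]  L3: P0=I P1=I P2=I P3=M  mem[L3]=57
26. P3: load  L3  bus=[-]  L3: P0=I P1=I P2=I P3=M  mem[L3]=57

state = S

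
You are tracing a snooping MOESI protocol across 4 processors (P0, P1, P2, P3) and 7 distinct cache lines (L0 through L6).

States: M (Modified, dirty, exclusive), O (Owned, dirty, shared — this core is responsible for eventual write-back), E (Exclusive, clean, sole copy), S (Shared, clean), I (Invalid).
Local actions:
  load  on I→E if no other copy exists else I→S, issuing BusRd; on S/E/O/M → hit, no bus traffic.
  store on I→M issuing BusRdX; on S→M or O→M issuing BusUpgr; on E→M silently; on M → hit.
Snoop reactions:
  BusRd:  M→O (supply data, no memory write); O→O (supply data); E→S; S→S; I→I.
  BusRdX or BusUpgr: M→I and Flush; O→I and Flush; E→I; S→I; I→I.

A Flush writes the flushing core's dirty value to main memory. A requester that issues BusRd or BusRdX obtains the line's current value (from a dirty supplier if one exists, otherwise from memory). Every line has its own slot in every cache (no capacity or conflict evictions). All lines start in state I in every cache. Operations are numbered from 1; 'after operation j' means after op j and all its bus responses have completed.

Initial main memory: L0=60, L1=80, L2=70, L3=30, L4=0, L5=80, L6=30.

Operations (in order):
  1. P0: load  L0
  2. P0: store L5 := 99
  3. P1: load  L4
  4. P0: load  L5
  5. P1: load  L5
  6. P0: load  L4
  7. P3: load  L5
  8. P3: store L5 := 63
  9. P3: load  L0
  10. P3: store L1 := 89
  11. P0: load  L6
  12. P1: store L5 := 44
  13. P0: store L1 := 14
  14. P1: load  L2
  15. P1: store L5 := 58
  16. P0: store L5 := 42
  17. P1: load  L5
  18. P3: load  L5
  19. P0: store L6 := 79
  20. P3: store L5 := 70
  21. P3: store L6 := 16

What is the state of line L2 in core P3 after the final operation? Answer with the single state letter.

[1] P0: load  L0 | P0:E(60), P1:I, P2:I, P3:I | bus: BusRd
[2] P0: store L5 := 99 | P0:M(99), P1:I, P2:I, P3:I | bus: BusRdX
[3] P1: load  L4 | P0:I, P1:E(0), P2:I, P3:I | bus: BusRd
[4] P0: load  L5 | P0:M(99), P1:I, P2:I, P3:I | bus: none
[5] P1: load  L5 | P0:O(99), P1:S(99), P2:I, P3:I | bus: BusRd
[6] P0: load  L4 | P0:S(0), P1:S(0), P2:I, P3:I | bus: BusRd
[7] P3: load  L5 | P0:O(99), P1:S(99), P2:I, P3:S(99) | bus: BusRd
[8] P3: store L5 := 63 | P0:I, P1:I, P2:I, P3:M(63) | bus: BusUpgr,Flush
[9] P3: load  L0 | P0:S(60), P1:I, P2:I, P3:S(60) | bus: BusRd
[10] P3: store L1 := 89 | P0:I, P1:I, P2:I, P3:M(89) | bus: BusRdX
[11] P0: load  L6 | P0:E(30), P1:I, P2:I, P3:I | bus: BusRd
[12] P1: store L5 := 44 | P0:I, P1:M(44), P2:I, P3:I | bus: BusRdX,Flush
[13] P0: store L1 := 14 | P0:M(14), P1:I, P2:I, P3:I | bus: BusRdX,Flush
[14] P1: load  L2 | P0:I, P1:E(70), P2:I, P3:I | bus: BusRd
[15] P1: store L5 := 58 | P0:I, P1:M(58), P2:I, P3:I | bus: none
[16] P0: store L5 := 42 | P0:M(42), P1:I, P2:I, P3:I | bus: BusRdX,Flush
[17] P1: load  L5 | P0:O(42), P1:S(42), P2:I, P3:I | bus: BusRd
[18] P3: load  L5 | P0:O(42), P1:S(42), P2:I, P3:S(42) | bus: BusRd
[19] P0: store L6 := 79 | P0:M(79), P1:I, P2:I, P3:I | bus: none
[20] P3: store L5 := 70 | P0:I, P1:I, P2:I, P3:M(70) | bus: BusUpgr,Flush
[21] P3: store L6 := 16 | P0:I, P1:I, P2:I, P3:M(16) | bus: BusRdX,Flush

state = I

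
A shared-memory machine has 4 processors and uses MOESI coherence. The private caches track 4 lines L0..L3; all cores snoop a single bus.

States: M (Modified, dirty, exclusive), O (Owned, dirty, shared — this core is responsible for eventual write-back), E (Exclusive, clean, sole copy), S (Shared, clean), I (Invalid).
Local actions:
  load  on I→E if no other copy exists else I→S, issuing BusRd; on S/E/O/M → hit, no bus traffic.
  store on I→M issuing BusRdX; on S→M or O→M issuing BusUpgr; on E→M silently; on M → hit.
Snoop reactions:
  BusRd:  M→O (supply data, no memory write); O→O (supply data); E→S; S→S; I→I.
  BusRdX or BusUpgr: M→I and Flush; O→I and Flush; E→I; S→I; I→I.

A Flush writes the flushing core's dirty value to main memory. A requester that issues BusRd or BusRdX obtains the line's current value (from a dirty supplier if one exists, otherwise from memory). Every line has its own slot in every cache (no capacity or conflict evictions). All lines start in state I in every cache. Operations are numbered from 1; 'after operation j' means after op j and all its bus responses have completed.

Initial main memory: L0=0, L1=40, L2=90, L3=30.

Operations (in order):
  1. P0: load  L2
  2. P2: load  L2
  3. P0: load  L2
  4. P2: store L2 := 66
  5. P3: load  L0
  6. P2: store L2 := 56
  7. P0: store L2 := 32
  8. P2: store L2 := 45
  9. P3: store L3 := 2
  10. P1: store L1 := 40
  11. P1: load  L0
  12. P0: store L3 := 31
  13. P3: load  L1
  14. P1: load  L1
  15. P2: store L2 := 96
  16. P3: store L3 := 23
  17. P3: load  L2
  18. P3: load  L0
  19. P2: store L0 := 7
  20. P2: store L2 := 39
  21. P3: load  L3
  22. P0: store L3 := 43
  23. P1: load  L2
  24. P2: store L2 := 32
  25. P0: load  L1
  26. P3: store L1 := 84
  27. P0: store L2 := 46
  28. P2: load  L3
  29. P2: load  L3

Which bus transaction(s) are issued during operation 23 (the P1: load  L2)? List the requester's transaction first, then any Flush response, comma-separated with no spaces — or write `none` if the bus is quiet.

bus = BusRd

1. P0: load  L2  bus=[BusRd]  L2: P0=E P1=I P2=I P3=I  mem[L2]=90
2. P2: load  L2  bus=[BusRd]  L2: P0=S P1=I P2=S P3=I  mem[L2]=90
3. P0: load  L2  bus=[-]  L2: P0=S P1=I P2=S P3=I  mem[L2]=90
4. P2: store L2 := 66  bus=[BusUpgr]  L2: P0=I P1=I P2=M P3=I  mem[L2]=90
5. P3: load  L0  bus=[BusRd]  L0: P0=I P1=I P2=I P3=E  mem[L0]=0
6. P2: store L2 := 56  bus=[-]  L2: P0=I P1=I P2=M P3=I  mem[L2]=90
7. P0: store L2 := 32  bus=[BusRdX,Flush]  L2: P0=M P1=I P2=I P3=I  mem[L2]=56
8. P2: store L2 := 45  bus=[BusRdX,Flush]  L2: P0=I P1=I P2=M P3=I  mem[L2]=32
9. P3: store L3 := 2  bus=[BusRdX]  L3: P0=I P1=I P2=I P3=M  mem[L3]=30
10. P1: store L1 := 40  bus=[BusRdX]  L1: P0=I P1=M P2=I P3=I  mem[L1]=40
11. P1: load  L0  bus=[BusRd]  L0: P0=I P1=S P2=I P3=S  mem[L0]=0
12. P0: store L3 := 31  bus=[BusRdX,Flush]  L3: P0=M P1=I P2=I P3=I  mem[L3]=2
13. P3: load  L1  bus=[BusRd]  L1: P0=I P1=O P2=I P3=S  mem[L1]=40
14. P1: load  L1  bus=[-]  L1: P0=I P1=O P2=I P3=S  mem[L1]=40
15. P2: store L2 := 96  bus=[-]  L2: P0=I P1=I P2=M P3=I  mem[L2]=32
16. P3: store L3 := 23  bus=[BusRdX,Flush]  L3: P0=I P1=I P2=I P3=M  mem[L3]=31
17. P3: load  L2  bus=[BusRd]  L2: P0=I P1=I P2=O P3=S  mem[L2]=32
18. P3: load  L0  bus=[-]  L0: P0=I P1=S P2=I P3=S  mem[L0]=0
19. P2: store L0 := 7  bus=[BusRdX]  L0: P0=I P1=I P2=M P3=I  mem[L0]=0
20. P2: store L2 := 39  bus=[BusUpgr]  L2: P0=I P1=I P2=M P3=I  mem[L2]=32
21. P3: load  L3  bus=[-]  L3: P0=I P1=I P2=I P3=M  mem[L3]=31
22. P0: store L3 := 43  bus=[BusRdX,Flush]  L3: P0=M P1=I P2=I P3=I  mem[L3]=23
23. P1: load  L2  bus=[BusRd]  L2: P0=I P1=S P2=O P3=I  mem[L2]=32
24. P2: store L2 := 32  bus=[BusUpgr]  L2: P0=I P1=I P2=M P3=I  mem[L2]=32
25. P0: load  L1  bus=[BusRd]  L1: P0=S P1=O P2=I P3=S  mem[L1]=40
26. P3: store L1 := 84  bus=[BusUpgr,Flush]  L1: P0=I P1=I P2=I P3=M  mem[L1]=40
27. P0: store L2 := 46  bus=[BusRdX,Flush]  L2: P0=M P1=I P2=I P3=I  mem[L2]=32
28. P2: load  L3  bus=[BusRd]  L3: P0=O P1=I P2=S P3=I  mem[L3]=23
29. P2: load  L3  bus=[-]  L3: P0=O P1=I P2=S P3=I  mem[L3]=23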